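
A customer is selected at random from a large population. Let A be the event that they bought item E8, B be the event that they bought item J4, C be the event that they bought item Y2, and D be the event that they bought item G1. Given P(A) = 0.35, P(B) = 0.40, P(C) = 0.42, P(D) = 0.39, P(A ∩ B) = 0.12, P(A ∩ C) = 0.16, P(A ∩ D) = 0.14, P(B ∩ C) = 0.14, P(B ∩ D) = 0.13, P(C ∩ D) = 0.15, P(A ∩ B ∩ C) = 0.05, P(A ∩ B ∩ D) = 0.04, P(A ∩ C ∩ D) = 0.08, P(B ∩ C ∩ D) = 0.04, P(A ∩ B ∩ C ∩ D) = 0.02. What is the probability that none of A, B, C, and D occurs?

Inclusion–exclusion gives
P(A ∪ B ∪ C ∪ D) = 0.35 + 0.40 + 0.42 + 0.39 − 0.12 − 0.16 − 0.14 − 0.14 − 0.13 − 0.15 + 0.05 + 0.04 + 0.08 + 0.04 − 0.02 = 0.91
P(none) = 1 − 0.91 = 0.09

0.09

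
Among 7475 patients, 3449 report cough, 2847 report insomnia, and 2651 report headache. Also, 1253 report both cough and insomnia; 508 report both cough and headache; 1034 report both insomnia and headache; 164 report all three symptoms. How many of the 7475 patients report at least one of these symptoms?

By inclusion–exclusion:
N(≥1) = 3449 + 2847 + 2651 − 1253 − 508 − 1034 + 164 = 6316

6316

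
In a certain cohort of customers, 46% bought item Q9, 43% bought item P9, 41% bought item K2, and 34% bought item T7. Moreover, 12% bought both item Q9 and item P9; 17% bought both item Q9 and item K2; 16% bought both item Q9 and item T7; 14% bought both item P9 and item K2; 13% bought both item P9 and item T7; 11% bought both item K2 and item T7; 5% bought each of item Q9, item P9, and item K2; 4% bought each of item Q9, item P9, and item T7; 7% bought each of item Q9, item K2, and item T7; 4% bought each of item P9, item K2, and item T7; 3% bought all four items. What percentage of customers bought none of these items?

2%

Inclusion–exclusion gives
P(at least one) = 46 + 43 + 41 + 34 − 12 − 17 − 16 − 14 − 13 − 11 + 5 + 4 + 7 + 4 − 3 = 98%
P(none) = 100% − 98% = 2%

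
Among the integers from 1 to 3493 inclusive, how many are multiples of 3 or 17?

1301

floor(3493/3) + floor(3493/17) − floor(3493/51) = 1164 + 205 − 68 = 1301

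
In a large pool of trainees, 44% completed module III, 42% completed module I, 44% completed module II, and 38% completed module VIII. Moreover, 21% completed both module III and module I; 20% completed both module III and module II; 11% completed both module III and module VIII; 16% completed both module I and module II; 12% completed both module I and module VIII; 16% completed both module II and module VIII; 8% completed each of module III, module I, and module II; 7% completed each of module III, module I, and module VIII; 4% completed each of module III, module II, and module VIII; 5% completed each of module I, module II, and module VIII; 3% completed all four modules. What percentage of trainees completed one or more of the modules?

93%

By inclusion-exclusion,
P(at least one) = 44 + 42 + 44 + 38 − 21 − 20 − 11 − 16 − 12 − 16 + 8 + 7 + 4 + 5 − 3 = 93%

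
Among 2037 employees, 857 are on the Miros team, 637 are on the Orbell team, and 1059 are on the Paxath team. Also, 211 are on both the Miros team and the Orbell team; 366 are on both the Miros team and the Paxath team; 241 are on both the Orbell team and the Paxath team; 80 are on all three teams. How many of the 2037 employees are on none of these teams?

222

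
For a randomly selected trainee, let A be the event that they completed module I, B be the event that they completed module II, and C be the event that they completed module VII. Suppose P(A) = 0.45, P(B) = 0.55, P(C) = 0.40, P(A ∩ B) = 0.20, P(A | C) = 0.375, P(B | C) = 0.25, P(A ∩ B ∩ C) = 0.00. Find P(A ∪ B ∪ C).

P(A ∩ C) = P(C)·P(A|C) = 0.40 × 0.375 = 0.15
P(B ∩ C) = P(C)·P(B|C) = 0.40 × 0.25 = 0.10
P(A ∪ B ∪ C) = 0.45 + 0.55 + 0.40 − 0.20 − 0.15 − 0.10 + 0.00 = 0.95

0.95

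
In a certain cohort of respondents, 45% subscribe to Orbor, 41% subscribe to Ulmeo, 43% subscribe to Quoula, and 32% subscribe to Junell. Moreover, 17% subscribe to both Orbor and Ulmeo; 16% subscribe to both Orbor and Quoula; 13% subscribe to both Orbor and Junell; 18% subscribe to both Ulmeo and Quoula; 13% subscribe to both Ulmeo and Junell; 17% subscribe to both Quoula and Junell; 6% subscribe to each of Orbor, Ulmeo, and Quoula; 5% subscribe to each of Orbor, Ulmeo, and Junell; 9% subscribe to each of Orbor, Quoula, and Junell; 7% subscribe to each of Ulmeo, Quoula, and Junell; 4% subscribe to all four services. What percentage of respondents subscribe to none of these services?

10%

Using inclusion–exclusion:
P(at least one) = 45 + 41 + 43 + 32 − 17 − 16 − 13 − 18 − 13 − 17 + 6 + 5 + 9 + 7 − 4 = 90%
P(none) = 100% − 90% = 10%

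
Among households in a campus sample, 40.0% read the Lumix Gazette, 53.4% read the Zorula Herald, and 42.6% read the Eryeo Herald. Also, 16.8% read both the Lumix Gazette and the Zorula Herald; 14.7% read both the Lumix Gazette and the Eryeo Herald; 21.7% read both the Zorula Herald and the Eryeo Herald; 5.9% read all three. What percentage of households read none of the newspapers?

11.3%

Inclusion–exclusion gives
P(≥1) = 40.0 + 53.4 + 42.6 − 16.8 − 14.7 − 21.7 + 5.9 = 88.7%
P(none) = 100% − 88.7% = 11.3%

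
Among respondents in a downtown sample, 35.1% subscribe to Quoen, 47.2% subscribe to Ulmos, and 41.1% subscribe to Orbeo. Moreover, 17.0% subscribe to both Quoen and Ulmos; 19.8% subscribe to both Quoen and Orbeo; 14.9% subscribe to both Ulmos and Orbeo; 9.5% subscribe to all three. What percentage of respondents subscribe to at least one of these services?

Apply inclusion-exclusion:
P(at least one) = 35.1 + 47.2 + 41.1 − 17.0 − 19.8 − 14.9 + 9.5 = 81.2%

81.2%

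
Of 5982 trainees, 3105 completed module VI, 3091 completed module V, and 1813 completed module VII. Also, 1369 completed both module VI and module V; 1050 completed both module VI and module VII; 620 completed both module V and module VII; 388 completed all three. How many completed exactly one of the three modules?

3095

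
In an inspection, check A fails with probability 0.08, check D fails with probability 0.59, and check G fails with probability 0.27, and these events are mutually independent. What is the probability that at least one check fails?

0.724644

P(none) = (1 − 0.08) × (1 − 0.59) × (1 − 0.27) = 0.92 × 0.41 × 0.73 = 0.275356
P(at least one) = 1 − 0.275356 = 0.724644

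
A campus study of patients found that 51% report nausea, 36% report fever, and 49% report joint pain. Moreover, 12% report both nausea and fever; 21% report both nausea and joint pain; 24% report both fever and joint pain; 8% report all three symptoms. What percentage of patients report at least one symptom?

By inclusion-exclusion,
P(at least one) = 51 + 36 + 49 − 12 − 21 − 24 + 8 = 87%

87%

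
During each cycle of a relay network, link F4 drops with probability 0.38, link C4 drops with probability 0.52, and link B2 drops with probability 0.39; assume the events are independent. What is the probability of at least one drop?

0.818464

P(none) = (1 − 0.38) × (1 − 0.52) × (1 − 0.39) = 0.62 × 0.48 × 0.61 = 0.181536
P(at least one) = 1 − 0.181536 = 0.818464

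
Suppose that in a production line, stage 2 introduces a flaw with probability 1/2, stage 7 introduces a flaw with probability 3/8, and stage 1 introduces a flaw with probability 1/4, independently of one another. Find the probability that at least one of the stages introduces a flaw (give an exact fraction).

P(none) = (1 − 1/2) × (1 − 3/8) × (1 − 1/4) = 1/2 × 5/8 × 3/4 = 15/64
P(at least one) = 1 − 15/64 = 49/64

49/64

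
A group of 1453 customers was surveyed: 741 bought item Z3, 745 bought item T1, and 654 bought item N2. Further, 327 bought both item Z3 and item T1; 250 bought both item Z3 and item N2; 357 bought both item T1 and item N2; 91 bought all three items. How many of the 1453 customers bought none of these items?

By inclusion–exclusion:
|at least one| = 741 + 745 + 654 − 327 − 250 − 357 + 91 = 1297
None: 1453 − 1297 = 156

156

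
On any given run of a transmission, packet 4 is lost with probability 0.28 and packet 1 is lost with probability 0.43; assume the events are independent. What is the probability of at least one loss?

0.5896

P(none) = (1 − 0.28) × (1 − 0.43) = 0.72 × 0.57 = 0.4104
P(at least one) = 1 − 0.4104 = 0.5896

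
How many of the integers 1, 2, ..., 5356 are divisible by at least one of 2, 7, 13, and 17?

3363

2678 + 765 + 412 + 315 − 382 − 206 − 157 − 58 − 45 − 24 + 29 + 22 + 12 + 3 − 1 = 3363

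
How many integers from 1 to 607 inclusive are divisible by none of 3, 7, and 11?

202 + 86 + 55 − 28 − 18 − 7 + 2 = 292
607 − 292 = 315

315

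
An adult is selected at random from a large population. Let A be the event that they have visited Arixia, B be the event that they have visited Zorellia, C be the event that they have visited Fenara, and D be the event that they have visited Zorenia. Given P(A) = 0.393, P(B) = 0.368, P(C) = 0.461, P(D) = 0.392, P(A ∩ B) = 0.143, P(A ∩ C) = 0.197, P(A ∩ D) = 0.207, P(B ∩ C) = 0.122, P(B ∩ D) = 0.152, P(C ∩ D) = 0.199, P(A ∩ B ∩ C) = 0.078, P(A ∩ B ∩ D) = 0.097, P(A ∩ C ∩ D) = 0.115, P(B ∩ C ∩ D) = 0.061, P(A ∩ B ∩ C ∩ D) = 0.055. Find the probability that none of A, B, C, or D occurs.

Using inclusion–exclusion:
P(A ∪ B ∪ C ∪ D) = 0.393 + 0.368 + 0.461 + 0.392 − 0.143 − 0.197 − 0.207 − 0.122 − 0.152 − 0.199 + 0.078 + 0.097 + 0.115 + 0.061 − 0.055 = 0.890
P(none) = 1 − 0.890 = 0.110

0.110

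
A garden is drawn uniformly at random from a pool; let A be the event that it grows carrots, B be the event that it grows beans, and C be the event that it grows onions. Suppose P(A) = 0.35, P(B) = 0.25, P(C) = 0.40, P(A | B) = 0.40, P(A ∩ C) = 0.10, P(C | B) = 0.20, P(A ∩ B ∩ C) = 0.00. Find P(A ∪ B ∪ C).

P(A ∩ B) = P(B)·P(A|B) = 0.25 × 0.40 = 0.10
P(B ∩ C) = P(B)·P(C|B) = 0.25 × 0.20 = 0.05
Using inclusion–exclusion:
P(A ∪ B ∪ C) = 0.35 + 0.25 + 0.40 − 0.10 − 0.10 − 0.05 + 0.00 = 0.75

0.75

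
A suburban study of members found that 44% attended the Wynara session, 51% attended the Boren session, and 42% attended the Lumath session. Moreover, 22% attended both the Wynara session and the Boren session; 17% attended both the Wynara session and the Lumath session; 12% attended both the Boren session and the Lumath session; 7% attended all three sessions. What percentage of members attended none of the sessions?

By inclusion–exclusion:
P(at least one) = 44 + 51 + 42 − 22 − 17 − 12 + 7 = 93%
P(none) = 100% − 93% = 7%

7%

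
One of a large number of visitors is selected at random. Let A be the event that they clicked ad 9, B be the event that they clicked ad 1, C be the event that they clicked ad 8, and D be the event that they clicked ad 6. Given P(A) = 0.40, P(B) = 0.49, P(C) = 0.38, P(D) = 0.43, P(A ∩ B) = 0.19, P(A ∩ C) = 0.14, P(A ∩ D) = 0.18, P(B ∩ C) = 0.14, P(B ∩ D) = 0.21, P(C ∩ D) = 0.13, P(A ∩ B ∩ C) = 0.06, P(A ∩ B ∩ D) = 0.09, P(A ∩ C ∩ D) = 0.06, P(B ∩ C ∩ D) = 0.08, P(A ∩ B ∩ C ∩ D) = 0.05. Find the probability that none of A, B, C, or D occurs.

0.05

P(A ∪ B ∪ C ∪ D) = 0.40 + 0.49 + 0.38 + 0.43 − 0.19 − 0.14 − 0.18 − 0.14 − 0.21 − 0.13 + 0.06 + 0.09 + 0.06 + 0.08 − 0.05 = 0.95
P(none) = 1 − 0.95 = 0.05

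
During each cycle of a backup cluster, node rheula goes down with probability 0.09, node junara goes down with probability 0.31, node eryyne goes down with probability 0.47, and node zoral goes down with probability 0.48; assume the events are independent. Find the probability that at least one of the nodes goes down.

0.82695076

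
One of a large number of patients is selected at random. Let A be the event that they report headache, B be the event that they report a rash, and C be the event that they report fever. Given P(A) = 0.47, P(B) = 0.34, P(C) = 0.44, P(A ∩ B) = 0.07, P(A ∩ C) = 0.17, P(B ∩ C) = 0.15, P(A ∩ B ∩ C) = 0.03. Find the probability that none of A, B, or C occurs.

0.11

P(A ∪ B ∪ C) = 0.47 + 0.34 + 0.44 − 0.07 − 0.17 − 0.15 + 0.03 = 0.89
P(none) = 1 − 0.89 = 0.11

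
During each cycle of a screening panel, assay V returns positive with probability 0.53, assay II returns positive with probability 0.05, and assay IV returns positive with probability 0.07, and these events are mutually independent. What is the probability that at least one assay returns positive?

0.584755

P(none) = (1 − 0.53) × (1 − 0.05) × (1 − 0.07) = 0.47 × 0.95 × 0.93 = 0.415245
P(at least one) = 1 − 0.415245 = 0.584755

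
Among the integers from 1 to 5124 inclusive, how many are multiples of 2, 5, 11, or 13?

⌊5124/2⌋ + ⌊5124/5⌋ + ⌊5124/11⌋ + ⌊5124/13⌋ − ⌊5124/10⌋ − ⌊5124/22⌋ − ⌊5124/26⌋ − ⌊5124/55⌋ − ⌊5124/65⌋ − ⌊5124/143⌋ + ⌊5124/110⌋ + ⌊5124/130⌋ + ⌊5124/286⌋ + ⌊5124/715⌋ − ⌊5124/1430⌋ = 2562 + 1024 + 465 + 394 − 512 − 232 − 197 − 93 − 78 − 35 + 46 + 39 + 17 + 7 − 3 = 3404

3404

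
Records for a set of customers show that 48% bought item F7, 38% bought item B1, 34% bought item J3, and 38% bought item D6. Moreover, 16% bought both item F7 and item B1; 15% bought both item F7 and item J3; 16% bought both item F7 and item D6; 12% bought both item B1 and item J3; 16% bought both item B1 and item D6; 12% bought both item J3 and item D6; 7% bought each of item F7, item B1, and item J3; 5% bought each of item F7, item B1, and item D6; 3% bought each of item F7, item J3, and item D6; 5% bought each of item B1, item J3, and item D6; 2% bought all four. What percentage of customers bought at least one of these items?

89%

P(≥1) = 48 + 38 + 34 + 38 − 16 − 15 − 16 − 12 − 16 − 12 + 7 + 5 + 3 + 5 − 2 = 89%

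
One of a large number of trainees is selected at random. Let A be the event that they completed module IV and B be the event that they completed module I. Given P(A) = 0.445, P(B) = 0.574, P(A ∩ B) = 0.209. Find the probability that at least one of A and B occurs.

0.810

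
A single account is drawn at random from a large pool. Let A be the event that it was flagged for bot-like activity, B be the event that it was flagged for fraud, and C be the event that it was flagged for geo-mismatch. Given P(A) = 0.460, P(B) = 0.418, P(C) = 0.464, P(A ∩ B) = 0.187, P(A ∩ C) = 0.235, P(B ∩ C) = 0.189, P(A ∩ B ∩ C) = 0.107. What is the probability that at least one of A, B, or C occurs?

P(A ∪ B ∪ C) = 0.460 + 0.418 + 0.464 − 0.187 − 0.235 − 0.189 + 0.107 = 0.838

0.838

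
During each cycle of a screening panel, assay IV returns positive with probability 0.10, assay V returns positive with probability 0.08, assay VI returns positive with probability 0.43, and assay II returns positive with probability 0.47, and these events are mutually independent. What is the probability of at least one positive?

0.7498612

Since the events are independent, P(none) is the product of the individual non-occurrence probabilities.
P(none) = (1 − 0.10) × (1 − 0.08) × (1 − 0.43) × (1 − 0.47) = 0.90 × 0.92 × 0.57 × 0.53 = 0.2501388
P(at least one) = 1 − 0.2501388 = 0.7498612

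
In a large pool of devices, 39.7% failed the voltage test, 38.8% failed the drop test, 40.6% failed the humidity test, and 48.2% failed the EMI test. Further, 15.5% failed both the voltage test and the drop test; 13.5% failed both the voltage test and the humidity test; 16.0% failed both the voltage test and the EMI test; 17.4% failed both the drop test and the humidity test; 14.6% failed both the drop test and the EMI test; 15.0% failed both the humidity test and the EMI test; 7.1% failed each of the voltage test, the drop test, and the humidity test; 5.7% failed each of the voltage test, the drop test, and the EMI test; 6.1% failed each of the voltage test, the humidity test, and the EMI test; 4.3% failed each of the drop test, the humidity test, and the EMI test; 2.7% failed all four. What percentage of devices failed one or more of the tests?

Using inclusion–exclusion:
P(at least one) = 39.7 + 38.8 + 40.6 + 48.2 − 15.5 − 13.5 − 16.0 − 17.4 − 14.6 − 15.0 + 7.1 + 5.7 + 6.1 + 4.3 − 2.7 = 95.8%

95.8%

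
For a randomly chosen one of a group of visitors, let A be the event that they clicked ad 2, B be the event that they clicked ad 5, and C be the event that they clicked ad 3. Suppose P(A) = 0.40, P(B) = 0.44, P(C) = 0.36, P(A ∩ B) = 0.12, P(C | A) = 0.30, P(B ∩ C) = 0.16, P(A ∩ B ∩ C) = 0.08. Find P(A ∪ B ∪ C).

P(A ∩ C) = P(A)·P(C|A) = 0.40 × 0.30 = 0.12
Using inclusion–exclusion:
P(A ∪ B ∪ C) = 0.40 + 0.44 + 0.36 − 0.12 − 0.12 − 0.16 + 0.08 = 0.88

0.88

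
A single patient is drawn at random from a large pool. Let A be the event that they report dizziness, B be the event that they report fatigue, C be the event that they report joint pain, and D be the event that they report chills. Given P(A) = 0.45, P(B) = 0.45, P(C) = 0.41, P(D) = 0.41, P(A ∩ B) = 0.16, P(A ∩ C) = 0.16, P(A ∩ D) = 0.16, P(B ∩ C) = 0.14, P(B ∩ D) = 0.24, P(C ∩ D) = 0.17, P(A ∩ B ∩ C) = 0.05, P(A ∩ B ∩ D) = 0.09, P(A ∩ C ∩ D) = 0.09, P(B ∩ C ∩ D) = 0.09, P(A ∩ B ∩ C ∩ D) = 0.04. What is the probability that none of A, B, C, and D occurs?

0.03

Apply inclusion-exclusion:
P(A ∪ B ∪ C ∪ D) = 0.45 + 0.45 + 0.41 + 0.41 − 0.16 − 0.16 − 0.16 − 0.14 − 0.24 − 0.17 + 0.05 + 0.09 + 0.09 + 0.09 − 0.04 = 0.97
P(none) = 1 − 0.97 = 0.03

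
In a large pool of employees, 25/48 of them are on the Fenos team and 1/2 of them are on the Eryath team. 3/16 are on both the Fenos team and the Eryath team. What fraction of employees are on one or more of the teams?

5/6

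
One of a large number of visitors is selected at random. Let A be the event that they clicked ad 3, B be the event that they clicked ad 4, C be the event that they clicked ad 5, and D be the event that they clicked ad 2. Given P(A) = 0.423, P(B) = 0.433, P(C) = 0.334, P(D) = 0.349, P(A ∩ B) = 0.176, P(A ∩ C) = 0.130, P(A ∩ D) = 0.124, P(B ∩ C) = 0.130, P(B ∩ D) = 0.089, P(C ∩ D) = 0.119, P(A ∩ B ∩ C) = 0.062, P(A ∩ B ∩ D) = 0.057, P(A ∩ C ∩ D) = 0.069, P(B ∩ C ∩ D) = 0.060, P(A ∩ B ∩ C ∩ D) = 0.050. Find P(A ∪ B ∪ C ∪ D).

Apply inclusion-exclusion:
P(A ∪ B ∪ C ∪ D) = 0.423 + 0.433 + 0.334 + 0.349 − 0.176 − 0.130 − 0.124 − 0.130 − 0.089 − 0.119 + 0.062 + 0.057 + 0.069 + 0.060 − 0.050 = 0.969

0.969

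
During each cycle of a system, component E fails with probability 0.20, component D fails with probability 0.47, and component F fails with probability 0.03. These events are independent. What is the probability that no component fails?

Independence gives P(none) = ∏(1 − pᵢ).
P(none) = (1 − 0.20) × (1 − 0.47) × (1 − 0.03) = 0.80 × 0.53 × 0.97 = 0.41128

0.41128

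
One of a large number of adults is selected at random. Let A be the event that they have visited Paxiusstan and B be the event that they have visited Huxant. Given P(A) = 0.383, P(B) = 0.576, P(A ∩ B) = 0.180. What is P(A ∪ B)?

0.779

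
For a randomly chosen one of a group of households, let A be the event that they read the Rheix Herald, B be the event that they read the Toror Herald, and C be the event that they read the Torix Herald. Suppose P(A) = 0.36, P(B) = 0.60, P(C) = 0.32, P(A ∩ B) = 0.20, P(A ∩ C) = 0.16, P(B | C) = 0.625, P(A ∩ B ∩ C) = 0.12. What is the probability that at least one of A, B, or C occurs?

0.84

P(B ∩ C) = P(C)·P(B|C) = 0.32 × 0.625 = 0.20
By inclusion-exclusion,
P(A ∪ B ∪ C) = 0.36 + 0.60 + 0.32 − 0.20 − 0.16 − 0.20 + 0.12 = 0.84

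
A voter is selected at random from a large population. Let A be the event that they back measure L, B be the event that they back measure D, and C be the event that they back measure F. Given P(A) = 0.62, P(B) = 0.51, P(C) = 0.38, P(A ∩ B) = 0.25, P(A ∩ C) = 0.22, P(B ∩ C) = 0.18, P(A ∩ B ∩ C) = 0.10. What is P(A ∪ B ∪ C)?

P(A ∪ B ∪ C) = 0.62 + 0.51 + 0.38 − 0.25 − 0.22 − 0.18 + 0.10 = 0.96

0.96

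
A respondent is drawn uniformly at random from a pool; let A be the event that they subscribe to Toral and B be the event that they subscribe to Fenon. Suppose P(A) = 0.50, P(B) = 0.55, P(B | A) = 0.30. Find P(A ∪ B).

P(A ∩ B) = P(A)·P(B|A) = 0.50 × 0.30 = 0.15
P(A ∪ B) = 0.50 + 0.55 − 0.15 = 0.90

0.90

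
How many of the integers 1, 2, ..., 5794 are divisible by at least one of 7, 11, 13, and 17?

Inclusion–exclusion gives
⌊5794/7⌋ + ⌊5794/11⌋ + ⌊5794/13⌋ + ⌊5794/17⌋ − ⌊5794/77⌋ − ⌊5794/91⌋ − ⌊5794/119⌋ − ⌊5794/143⌋ − ⌊5794/187⌋ − ⌊5794/221⌋ + ⌊5794/1001⌋ + ⌊5794/1309⌋ + ⌊5794/1547⌋ + ⌊5794/2431⌋ − ⌊5794/17017⌋ = 827 + 526 + 445 + 340 − 75 − 63 − 48 − 40 − 30 − 26 + 5 + 4 + 3 + 2 − 0 = 1870

1870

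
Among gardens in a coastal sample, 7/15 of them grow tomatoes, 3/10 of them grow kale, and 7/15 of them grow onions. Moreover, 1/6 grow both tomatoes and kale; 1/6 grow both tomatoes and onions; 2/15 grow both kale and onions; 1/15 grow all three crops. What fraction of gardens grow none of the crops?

P(≥1) = 7/15 + 3/10 + 7/15 − 1/6 − 1/6 − 2/15 + 1/15 = 5/6
P(none) = 1 − 5/6 = 1/6

1/6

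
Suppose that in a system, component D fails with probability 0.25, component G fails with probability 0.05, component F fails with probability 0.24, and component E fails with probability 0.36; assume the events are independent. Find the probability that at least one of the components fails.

P(none) = (1 − 0.25) × (1 − 0.05) × (1 − 0.24) × (1 − 0.36) = 0.75 × 0.95 × 0.76 × 0.64 = 0.34656
P(at least one) = 1 − 0.34656 = 0.65344

0.65344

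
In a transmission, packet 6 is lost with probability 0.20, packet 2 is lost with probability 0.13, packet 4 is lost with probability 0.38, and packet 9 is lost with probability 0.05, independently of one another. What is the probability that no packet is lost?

0.409944

P(none) = (1 − 0.20) × (1 − 0.13) × (1 − 0.38) × (1 − 0.05) = 0.80 × 0.87 × 0.62 × 0.95 = 0.409944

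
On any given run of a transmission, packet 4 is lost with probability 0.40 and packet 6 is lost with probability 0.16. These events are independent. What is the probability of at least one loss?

0.496

Since the events are independent, P(none) is the product of the individual non-occurrence probabilities.
P(none) = (1 − 0.40) × (1 − 0.16) = 0.60 × 0.84 = 0.504
P(at least one) = 1 − 0.504 = 0.496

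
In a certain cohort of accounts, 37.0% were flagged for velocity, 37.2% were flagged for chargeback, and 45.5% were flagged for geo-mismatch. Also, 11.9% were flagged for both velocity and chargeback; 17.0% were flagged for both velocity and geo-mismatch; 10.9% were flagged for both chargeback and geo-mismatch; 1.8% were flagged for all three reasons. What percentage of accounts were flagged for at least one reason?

81.7%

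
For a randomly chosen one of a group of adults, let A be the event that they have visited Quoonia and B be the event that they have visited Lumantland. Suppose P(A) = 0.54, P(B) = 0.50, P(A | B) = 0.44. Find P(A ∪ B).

0.82

P(A ∩ B) = P(B)·P(A|B) = 0.50 × 0.44 = 0.22
Inclusion–exclusion gives
P(A ∪ B) = 0.54 + 0.50 − 0.22 = 0.82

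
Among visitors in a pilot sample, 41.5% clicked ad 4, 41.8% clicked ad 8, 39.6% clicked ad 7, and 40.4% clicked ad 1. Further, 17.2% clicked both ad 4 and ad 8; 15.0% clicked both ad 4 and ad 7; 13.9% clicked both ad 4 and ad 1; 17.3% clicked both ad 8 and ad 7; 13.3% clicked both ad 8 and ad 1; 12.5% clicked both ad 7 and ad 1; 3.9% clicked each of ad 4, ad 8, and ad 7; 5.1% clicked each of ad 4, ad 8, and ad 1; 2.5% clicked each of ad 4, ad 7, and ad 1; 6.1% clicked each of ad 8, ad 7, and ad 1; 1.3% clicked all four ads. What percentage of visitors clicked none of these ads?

P(at least one) = 41.5 + 41.8 + 39.6 + 40.4 − 17.2 − 15.0 − 13.9 − 17.3 − 13.3 − 12.5 + 3.9 + 5.1 + 2.5 + 6.1 − 1.3 = 90.4%
P(none) = 100% − 90.4% = 9.6%

9.6%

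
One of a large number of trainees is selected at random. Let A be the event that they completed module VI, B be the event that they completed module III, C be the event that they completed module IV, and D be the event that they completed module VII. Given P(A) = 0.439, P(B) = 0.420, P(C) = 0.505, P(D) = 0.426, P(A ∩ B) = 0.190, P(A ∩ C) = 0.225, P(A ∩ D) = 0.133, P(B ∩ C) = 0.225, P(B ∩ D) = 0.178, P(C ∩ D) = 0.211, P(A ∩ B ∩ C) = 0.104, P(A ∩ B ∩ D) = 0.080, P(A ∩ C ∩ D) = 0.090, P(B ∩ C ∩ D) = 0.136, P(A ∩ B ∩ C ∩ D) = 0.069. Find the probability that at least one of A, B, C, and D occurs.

0.969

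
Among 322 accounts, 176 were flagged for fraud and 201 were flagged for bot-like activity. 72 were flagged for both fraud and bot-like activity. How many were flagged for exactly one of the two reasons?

Using the inclusion–exclusion count for exactly one event:
N(exactly one) = 176 + 201 − 2·72 = 233

233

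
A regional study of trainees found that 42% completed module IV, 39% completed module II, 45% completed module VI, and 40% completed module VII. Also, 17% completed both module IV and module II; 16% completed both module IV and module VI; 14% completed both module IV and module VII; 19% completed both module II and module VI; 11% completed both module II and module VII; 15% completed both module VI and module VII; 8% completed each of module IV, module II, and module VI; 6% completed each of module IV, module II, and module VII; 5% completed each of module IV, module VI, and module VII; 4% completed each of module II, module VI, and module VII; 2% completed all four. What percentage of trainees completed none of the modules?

5%

By inclusion–exclusion:
P(≥1) = 42 + 39 + 45 + 40 − 17 − 16 − 14 − 19 − 11 − 15 + 8 + 6 + 5 + 4 − 2 = 95%
P(none) = 100% − 95% = 5%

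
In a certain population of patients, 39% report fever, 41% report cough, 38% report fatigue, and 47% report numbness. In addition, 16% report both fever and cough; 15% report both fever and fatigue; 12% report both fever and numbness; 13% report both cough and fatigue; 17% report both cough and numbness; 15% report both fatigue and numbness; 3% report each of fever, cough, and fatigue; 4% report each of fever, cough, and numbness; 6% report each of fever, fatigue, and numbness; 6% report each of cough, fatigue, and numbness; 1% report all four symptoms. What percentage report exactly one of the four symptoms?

42%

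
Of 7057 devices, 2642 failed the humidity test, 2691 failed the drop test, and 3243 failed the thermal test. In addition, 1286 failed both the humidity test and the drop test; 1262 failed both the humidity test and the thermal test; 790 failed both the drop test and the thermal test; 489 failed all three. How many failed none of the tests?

1330

Inclusion–exclusion gives
|union| = 2642 + 2691 + 3243 − 1286 − 1262 − 790 + 489 = 5727
None: 7057 − 5727 = 1330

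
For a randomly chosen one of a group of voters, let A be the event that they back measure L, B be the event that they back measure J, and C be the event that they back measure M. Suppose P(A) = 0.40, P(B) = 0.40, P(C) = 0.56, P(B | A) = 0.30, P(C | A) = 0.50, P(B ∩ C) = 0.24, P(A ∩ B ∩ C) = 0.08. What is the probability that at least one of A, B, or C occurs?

0.88

P(A ∩ B) = P(A)·P(B|A) = 0.40 × 0.30 = 0.12
P(A ∩ C) = P(A)·P(C|A) = 0.40 × 0.50 = 0.20
P(A ∪ B ∪ C) = 0.40 + 0.40 + 0.56 − 0.12 − 0.20 − 0.24 + 0.08 = 0.88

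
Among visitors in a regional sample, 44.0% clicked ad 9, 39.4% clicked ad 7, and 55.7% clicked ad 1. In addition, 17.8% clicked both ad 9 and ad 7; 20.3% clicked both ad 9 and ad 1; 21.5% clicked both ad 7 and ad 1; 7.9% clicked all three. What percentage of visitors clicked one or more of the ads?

P(≥1) = 44.0 + 39.4 + 55.7 − 17.8 − 20.3 − 21.5 + 7.9 = 87.4%

87.4%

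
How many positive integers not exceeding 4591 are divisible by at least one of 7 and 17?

By inclusion-exclusion,
655 + 270 − 38 = 887

887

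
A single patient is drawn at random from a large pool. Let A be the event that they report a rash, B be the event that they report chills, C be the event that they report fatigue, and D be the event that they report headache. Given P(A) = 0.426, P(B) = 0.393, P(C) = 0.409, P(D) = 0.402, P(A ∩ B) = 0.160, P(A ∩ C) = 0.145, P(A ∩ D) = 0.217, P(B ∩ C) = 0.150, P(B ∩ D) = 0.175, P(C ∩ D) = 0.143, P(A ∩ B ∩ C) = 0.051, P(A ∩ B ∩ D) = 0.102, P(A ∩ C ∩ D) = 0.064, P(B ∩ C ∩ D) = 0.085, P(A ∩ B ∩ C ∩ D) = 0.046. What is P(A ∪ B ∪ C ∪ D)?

0.896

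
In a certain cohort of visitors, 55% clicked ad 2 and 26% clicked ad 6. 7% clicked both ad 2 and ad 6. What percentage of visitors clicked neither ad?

26%

Inclusion–exclusion gives
P(union) = 55 + 26 − 7 = 74%
P(none) = 100% − 74% = 26%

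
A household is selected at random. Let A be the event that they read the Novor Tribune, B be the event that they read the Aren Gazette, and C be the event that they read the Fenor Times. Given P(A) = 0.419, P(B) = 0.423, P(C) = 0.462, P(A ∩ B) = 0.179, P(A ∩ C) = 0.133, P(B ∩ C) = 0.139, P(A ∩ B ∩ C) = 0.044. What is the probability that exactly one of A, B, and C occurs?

0.534

P(exactly one) = 0.419 + 0.423 + 0.462 − 2·0.179 − 2·0.133 − 2·0.139 + 3·0.044 = 0.534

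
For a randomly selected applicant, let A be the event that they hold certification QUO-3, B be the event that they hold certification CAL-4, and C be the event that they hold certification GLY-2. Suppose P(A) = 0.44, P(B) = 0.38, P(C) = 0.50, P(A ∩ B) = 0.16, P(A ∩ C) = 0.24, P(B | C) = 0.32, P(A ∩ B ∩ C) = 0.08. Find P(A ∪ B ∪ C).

0.84

P(B ∩ C) = P(C)·P(B|C) = 0.50 × 0.32 = 0.16
Using inclusion–exclusion:
P(A ∪ B ∪ C) = 0.44 + 0.38 + 0.50 − 0.16 − 0.24 − 0.16 + 0.08 = 0.84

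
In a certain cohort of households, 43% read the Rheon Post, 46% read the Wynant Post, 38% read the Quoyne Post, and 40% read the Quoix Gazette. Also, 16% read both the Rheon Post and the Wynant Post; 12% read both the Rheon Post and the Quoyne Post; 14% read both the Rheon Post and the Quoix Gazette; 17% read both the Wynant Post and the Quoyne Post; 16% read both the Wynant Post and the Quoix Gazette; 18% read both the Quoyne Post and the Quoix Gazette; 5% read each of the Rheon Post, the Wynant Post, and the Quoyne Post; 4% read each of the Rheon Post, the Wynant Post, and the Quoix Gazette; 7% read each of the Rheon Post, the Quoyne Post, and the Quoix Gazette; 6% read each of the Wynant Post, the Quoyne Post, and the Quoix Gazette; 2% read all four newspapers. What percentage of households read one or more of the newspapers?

94%

Using inclusion–exclusion:
P(union) = 43 + 46 + 38 + 40 − 16 − 12 − 14 − 17 − 16 − 18 + 5 + 4 + 7 + 6 − 2 = 94%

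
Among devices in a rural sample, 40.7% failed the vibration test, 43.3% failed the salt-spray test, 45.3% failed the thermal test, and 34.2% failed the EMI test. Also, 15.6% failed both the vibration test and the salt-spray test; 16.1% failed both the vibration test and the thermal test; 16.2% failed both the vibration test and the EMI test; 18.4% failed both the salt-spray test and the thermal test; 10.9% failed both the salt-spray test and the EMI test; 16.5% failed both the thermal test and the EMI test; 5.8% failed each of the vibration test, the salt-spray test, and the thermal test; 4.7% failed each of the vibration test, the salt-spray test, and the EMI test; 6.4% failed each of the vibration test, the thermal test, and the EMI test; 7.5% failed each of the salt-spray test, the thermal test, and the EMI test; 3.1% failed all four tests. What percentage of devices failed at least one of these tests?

By inclusion–exclusion:
P(at least one) = 40.7 + 43.3 + 45.3 + 34.2 − 15.6 − 16.1 − 16.2 − 18.4 − 10.9 − 16.5 + 5.8 + 4.7 + 6.4 + 7.5 − 3.1 = 91.1%

91.1%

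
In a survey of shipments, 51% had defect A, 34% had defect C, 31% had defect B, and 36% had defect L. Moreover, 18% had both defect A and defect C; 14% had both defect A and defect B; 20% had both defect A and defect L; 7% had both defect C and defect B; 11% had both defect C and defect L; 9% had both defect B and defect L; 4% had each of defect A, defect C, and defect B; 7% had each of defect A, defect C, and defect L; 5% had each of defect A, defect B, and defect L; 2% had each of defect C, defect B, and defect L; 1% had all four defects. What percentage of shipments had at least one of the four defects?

By inclusion–exclusion:
P(union) = 51 + 34 + 31 + 36 − 18 − 14 − 20 − 7 − 11 − 9 + 4 + 7 + 5 + 2 − 1 = 90%

90%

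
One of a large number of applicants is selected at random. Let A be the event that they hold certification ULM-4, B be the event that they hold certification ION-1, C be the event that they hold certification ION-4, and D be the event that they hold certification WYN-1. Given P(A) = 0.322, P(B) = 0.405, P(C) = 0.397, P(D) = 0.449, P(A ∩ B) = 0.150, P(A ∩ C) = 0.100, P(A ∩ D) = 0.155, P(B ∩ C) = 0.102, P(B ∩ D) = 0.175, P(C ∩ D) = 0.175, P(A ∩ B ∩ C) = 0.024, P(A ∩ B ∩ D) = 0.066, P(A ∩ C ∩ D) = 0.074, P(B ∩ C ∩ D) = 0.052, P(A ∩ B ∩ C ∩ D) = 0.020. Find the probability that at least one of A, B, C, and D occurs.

0.912

By inclusion–exclusion:
P(A ∪ B ∪ C ∪ D) = 0.322 + 0.405 + 0.397 + 0.449 − 0.150 − 0.100 − 0.155 − 0.102 − 0.175 − 0.175 + 0.024 + 0.066 + 0.074 + 0.052 − 0.020 = 0.912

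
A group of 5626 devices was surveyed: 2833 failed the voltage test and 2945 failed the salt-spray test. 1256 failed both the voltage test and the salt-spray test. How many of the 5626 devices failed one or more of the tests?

|union| = 2833 + 2945 − 1256 = 4522

4522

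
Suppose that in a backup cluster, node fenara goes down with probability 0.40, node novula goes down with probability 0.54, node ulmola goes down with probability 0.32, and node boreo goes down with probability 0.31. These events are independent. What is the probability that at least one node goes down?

Independence gives P(none) = ∏(1 − pᵢ).
P(none) = (1 − 0.40) × (1 − 0.54) × (1 − 0.32) × (1 − 0.31) = 0.60 × 0.46 × 0.68 × 0.69 = 0.1294992
P(at least one) = 1 − 0.1294992 = 0.8705008

0.8705008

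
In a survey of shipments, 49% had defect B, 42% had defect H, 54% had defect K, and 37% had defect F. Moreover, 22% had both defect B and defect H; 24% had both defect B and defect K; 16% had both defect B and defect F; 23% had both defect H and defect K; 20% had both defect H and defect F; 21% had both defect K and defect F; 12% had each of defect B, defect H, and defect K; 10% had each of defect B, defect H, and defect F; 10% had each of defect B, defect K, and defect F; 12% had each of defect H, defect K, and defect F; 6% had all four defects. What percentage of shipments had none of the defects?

6%

P(at least one) = 49 + 42 + 54 + 37 − 22 − 24 − 16 − 23 − 20 − 21 + 12 + 10 + 10 + 12 − 6 = 94%
P(none) = 100% − 94% = 6%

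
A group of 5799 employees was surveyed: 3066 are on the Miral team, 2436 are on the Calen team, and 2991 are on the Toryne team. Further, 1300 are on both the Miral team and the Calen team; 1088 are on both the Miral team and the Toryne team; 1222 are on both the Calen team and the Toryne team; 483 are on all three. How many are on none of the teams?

By inclusion-exclusion,
|union| = 3066 + 2436 + 2991 − 1300 − 1088 − 1222 + 483 = 5366
None: 5799 − 5366 = 433

433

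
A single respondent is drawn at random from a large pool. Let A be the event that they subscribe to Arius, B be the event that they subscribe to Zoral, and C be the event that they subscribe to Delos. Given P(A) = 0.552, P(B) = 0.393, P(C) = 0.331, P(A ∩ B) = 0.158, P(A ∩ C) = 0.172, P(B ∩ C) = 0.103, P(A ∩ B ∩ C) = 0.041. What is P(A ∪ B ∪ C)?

0.884

P(A ∪ B ∪ C) = 0.552 + 0.393 + 0.331 − 0.158 − 0.172 − 0.103 + 0.041 = 0.884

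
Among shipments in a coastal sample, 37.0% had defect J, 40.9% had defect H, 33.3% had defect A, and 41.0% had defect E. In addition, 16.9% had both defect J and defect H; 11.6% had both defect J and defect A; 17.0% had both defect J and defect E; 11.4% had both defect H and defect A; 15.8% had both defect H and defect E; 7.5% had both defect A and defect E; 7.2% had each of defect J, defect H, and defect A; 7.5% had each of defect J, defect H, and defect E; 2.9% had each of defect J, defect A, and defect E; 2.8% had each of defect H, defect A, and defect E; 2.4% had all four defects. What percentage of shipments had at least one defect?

90.0%

By inclusion-exclusion,
P(≥1) = 37.0 + 40.9 + 33.3 + 41.0 − 16.9 − 11.6 − 17.0 − 11.4 − 15.8 − 7.5 + 7.2 + 7.5 + 2.9 + 2.8 − 2.4 = 90.0%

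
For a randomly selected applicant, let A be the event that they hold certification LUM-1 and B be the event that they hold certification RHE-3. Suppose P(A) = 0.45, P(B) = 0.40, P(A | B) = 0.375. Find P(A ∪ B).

0.70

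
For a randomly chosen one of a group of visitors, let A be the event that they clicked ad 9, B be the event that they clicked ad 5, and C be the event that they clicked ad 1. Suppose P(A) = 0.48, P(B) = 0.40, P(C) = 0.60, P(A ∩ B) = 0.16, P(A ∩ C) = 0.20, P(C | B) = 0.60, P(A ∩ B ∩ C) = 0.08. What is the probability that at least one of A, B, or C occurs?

0.96

P(B ∩ C) = P(B)·P(C|B) = 0.40 × 0.60 = 0.24
Apply inclusion-exclusion:
P(A ∪ B ∪ C) = 0.48 + 0.40 + 0.60 − 0.16 − 0.20 − 0.24 + 0.08 = 0.96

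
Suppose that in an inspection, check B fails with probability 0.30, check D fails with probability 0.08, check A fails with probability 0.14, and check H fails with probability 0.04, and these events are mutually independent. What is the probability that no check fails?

0.5316864

P(none) = (1 − 0.30) × (1 − 0.08) × (1 − 0.14) × (1 − 0.04) = 0.70 × 0.92 × 0.86 × 0.96 = 0.5316864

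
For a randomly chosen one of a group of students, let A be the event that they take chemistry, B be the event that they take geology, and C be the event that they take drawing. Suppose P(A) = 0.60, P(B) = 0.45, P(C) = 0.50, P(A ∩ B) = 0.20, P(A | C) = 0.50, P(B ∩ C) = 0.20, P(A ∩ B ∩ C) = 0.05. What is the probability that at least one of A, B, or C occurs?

0.95

P(A ∩ C) = P(C)·P(A|C) = 0.50 × 0.50 = 0.25
P(A ∪ B ∪ C) = 0.60 + 0.45 + 0.50 − 0.20 − 0.25 − 0.20 + 0.05 = 0.95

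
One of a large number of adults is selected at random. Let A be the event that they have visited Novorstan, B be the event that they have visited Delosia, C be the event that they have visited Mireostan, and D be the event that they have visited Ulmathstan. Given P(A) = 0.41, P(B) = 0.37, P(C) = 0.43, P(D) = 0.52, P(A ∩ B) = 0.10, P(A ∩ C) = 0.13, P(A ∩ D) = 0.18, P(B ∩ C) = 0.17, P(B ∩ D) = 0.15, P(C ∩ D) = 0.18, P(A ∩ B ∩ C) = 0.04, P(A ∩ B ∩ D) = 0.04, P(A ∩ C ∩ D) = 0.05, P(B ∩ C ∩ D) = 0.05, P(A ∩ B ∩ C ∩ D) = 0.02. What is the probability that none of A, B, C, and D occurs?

Using inclusion–exclusion:
P(A ∪ B ∪ C ∪ D) = 0.41 + 0.37 + 0.43 + 0.52 − 0.10 − 0.13 − 0.18 − 0.17 − 0.15 − 0.18 + 0.04 + 0.04 + 0.05 + 0.05 − 0.02 = 0.98
P(none) = 1 − 0.98 = 0.02

0.02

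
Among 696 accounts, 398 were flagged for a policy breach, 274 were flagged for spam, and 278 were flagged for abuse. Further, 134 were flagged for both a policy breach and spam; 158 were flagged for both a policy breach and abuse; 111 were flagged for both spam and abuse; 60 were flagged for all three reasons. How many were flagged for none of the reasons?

|union| = 398 + 274 + 278 − 134 − 158 − 111 + 60 = 607
None: 696 − 607 = 89

89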